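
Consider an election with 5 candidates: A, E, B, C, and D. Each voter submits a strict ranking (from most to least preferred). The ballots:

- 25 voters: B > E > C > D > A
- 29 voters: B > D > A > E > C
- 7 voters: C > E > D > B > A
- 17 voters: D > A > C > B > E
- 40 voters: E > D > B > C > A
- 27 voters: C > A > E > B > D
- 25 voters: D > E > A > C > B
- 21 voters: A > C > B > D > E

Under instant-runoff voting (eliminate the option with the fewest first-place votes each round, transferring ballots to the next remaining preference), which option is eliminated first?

Round 1: A 21, E 40, B 54, C 34, D 42. Eliminate A.

A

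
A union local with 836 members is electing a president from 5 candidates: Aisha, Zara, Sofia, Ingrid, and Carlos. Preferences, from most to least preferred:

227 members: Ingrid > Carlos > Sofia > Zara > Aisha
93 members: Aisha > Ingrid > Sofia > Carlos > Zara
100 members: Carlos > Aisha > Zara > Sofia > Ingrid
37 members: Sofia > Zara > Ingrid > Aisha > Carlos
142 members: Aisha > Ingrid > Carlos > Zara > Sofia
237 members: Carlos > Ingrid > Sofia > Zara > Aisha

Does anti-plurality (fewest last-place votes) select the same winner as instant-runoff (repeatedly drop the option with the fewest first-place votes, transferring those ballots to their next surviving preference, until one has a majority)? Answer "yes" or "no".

no

Anti-plurality — last-place votes: Aisha 464, Zara 93, Sofia 142, Ingrid 100, Carlos 37. Winner: Carlos.
Instant-runoff — R1 Aisha 235, Zara 0, Sofia 37, Ingrid 227, Carlos 337 (Zara out); R2 Aisha 235, Sofia 37, Ingrid 227, Carlos 337 (Sofia out); R3 Aisha 235, Ingrid 264, Carlos 337 (Aisha out); R4 Ingrid 499, Carlos 337 (Ingrid winner). Winner: Ingrid.
The two methods disagree.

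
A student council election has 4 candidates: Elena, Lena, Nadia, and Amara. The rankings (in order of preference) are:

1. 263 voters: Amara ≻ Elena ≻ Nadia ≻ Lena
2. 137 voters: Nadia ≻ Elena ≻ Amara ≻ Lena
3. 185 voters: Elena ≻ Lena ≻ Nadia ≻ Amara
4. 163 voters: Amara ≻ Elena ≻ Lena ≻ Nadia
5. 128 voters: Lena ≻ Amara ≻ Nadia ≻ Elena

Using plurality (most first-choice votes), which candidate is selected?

Amara

First-place votes: Elena 185, Lena 128, Nadia 137, Amara 426.
Amara has the most first-place votes.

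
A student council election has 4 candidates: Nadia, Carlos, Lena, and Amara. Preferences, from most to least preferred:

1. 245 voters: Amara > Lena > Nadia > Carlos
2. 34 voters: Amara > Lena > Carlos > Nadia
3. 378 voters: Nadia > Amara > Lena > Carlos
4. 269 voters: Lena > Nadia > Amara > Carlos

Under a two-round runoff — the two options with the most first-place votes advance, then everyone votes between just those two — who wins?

Round 1 first-place votes: Nadia 378, Carlos 0, Lena 269, Amara 279.
Nadia and Amara advance.
Runoff: Nadia is preferred to Amara by 647 voters; Amara by 279.
Nadia wins the runoff.

Nadia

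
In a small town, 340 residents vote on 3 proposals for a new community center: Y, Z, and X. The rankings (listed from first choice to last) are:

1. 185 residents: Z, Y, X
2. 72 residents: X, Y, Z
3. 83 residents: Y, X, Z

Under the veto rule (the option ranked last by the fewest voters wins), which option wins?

Last-place votes: Y 0, Z 155, X 185.
Y is ranked last by the fewest voters, so Y wins.

Y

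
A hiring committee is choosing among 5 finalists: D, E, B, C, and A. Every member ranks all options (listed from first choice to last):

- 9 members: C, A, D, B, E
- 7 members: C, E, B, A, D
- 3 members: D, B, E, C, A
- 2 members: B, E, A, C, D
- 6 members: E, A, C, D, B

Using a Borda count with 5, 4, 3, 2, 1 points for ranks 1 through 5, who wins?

C

D: 9·3 + 7·1 + 3·5 + 2·1 + 6·2 = 63
E: 9·1 + 7·4 + 3·3 + 2·4 + 6·5 = 84
B: 9·2 + 7·3 + 3·4 + 2·5 + 6·1 = 67
C: 9·5 + 7·5 + 3·2 + 2·2 + 6·3 = 108
A: 9·4 + 7·2 + 3·1 + 2·3 + 6·4 = 83
C has the highest Borda score (108).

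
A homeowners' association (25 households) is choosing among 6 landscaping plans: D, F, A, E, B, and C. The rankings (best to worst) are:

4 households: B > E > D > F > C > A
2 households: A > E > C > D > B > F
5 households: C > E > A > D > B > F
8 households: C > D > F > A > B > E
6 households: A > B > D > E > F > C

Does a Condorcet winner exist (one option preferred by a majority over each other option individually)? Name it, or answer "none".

C vs D: 15–10 for C.
C vs F: 15–10 for C.
C vs A: 17–8 for C.
C vs E: 13–12 for C.
C vs B: 15–10 for C.
C beats every other option head-to-head.

C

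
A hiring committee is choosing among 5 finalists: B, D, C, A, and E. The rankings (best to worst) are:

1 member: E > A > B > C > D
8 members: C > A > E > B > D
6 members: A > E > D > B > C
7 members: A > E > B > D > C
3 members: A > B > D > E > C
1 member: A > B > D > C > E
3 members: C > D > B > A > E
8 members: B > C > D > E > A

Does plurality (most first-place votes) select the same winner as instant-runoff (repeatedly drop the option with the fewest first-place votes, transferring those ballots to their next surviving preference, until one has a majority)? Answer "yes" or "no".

no

Plurality — first-place votes: B 8, D 0, C 11, A 17, E 1. Winner: A.
Instant-runoff — R1 B 8, D 0, C 11, A 17, E 1 (D out); R2 B 8, C 11, A 17, E 1 (E out); R3 B 8, C 11, A 18 (B out); R4 C 19, A 18 (C winner). Winner: C.
The two methods disagree.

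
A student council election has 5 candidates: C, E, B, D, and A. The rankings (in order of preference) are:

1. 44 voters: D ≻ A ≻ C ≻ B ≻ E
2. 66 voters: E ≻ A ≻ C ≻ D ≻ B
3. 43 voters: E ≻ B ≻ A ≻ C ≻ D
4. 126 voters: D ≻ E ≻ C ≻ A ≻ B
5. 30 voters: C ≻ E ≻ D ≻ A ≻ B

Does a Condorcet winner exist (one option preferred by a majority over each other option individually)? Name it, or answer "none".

D vs C: 170–139 for D.
D vs E: 170–139 for D.
D vs B: 266–43 for D.
D vs A: 200–109 for D.
D beats every other option head-to-head.

D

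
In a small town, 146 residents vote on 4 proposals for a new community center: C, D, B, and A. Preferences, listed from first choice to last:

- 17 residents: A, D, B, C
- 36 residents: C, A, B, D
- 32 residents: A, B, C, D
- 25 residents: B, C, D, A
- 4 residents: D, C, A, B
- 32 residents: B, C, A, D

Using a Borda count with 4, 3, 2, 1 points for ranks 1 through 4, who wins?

B

C: 17·1 + 36·4 + 32·2 + 25·3 + 4·3 + 32·3 = 408
D: 17·3 + 36·1 + 32·1 + 25·2 + 4·4 + 32·1 = 217
B: 17·2 + 36·2 + 32·3 + 25·4 + 4·1 + 32·4 = 434
A: 17·4 + 36·3 + 32·4 + 25·1 + 4·2 + 32·2 = 401
B has the highest Borda score (434).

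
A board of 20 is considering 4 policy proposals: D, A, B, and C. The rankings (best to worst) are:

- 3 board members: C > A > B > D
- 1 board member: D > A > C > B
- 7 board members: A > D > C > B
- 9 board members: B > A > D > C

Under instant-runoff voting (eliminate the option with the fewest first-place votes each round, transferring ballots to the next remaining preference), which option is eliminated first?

Round 1: D 1, A 7, B 9, C 3. Eliminate D.

D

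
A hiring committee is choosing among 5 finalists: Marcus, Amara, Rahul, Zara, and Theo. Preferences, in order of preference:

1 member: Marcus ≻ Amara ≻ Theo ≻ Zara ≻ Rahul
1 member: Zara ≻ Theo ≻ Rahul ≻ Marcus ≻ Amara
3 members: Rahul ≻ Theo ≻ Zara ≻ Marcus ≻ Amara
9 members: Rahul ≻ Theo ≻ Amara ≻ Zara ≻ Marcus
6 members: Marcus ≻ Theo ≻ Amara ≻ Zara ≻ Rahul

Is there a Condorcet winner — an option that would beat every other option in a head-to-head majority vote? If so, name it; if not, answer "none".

Rahul

Rahul vs Marcus: 13–7 for Rahul.
Rahul vs Amara: 13–7 for Rahul.
Rahul vs Zara: 12–8 for Rahul.
Rahul vs Theo: 12–8 for Rahul.
Rahul beats every other option head-to-head.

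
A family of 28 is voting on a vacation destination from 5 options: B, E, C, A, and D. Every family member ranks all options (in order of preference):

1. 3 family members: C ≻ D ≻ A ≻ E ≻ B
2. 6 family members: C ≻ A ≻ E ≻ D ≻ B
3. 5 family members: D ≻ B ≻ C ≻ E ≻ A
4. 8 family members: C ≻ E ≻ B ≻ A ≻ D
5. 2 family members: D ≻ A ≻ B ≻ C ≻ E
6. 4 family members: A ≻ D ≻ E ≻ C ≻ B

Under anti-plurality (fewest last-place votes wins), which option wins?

C

Last-place votes: B 13, E 2, C 0, A 5, D 8.
C is ranked last by the fewest voters, so C wins.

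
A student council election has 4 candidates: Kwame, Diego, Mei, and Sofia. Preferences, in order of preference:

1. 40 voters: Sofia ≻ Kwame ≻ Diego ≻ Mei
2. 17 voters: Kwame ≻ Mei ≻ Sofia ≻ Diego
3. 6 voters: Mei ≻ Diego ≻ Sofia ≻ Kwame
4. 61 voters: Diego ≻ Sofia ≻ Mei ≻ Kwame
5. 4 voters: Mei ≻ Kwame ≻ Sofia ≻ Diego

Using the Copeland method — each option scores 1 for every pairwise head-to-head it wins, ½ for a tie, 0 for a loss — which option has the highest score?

Kwame: loses to Diego, Mei, and Sofia → score 0.
Diego: beats Kwame, Mei, and Sofia → score 3.
Mei: beats Kwame; loses to Diego and Sofia → score 1.
Sofia: beats Kwame and Mei; loses to Diego → score 2.
Diego has the best pairwise record.

Diego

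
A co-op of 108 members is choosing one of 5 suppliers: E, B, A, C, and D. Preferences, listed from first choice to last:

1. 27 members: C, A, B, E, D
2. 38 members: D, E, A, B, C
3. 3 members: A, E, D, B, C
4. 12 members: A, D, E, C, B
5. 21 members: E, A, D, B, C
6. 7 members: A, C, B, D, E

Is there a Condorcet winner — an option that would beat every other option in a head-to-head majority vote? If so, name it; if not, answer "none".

Checking pairwise contests:
D beats E 57–51.
E beats B 74–34.
E beats A 59–49.
E beats C 74–34.
A beats D 70–38.
Every option loses at least one head-to-head, so there is no Condorcet winner.

none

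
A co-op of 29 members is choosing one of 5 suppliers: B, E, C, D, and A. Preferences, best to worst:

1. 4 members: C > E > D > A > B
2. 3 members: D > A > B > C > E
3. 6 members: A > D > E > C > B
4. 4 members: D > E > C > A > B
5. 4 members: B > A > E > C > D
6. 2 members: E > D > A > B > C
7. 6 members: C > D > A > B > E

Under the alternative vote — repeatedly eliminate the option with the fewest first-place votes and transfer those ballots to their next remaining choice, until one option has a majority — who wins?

Round 1: B 4, E 2, C 10, D 7, A 6. Eliminate E.
Round 2: B 4, C 10, D 9, A 6. Eliminate B.
Round 3: C 10, D 9, A 10. Eliminate D.
Round 4: C 14, A 15. A has a majority.

A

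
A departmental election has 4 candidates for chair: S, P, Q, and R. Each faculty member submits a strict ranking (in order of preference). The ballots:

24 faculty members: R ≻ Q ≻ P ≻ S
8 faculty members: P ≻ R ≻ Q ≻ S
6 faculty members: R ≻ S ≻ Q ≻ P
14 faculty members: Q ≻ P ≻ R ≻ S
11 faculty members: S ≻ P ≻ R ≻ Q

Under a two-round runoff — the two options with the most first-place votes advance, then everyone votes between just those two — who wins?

Round 1 first-place votes: S 11, P 8, Q 14, R 30.
R and Q advance.
Runoff: R is preferred to Q by 49 voters; Q by 14.
R wins the runoff.

R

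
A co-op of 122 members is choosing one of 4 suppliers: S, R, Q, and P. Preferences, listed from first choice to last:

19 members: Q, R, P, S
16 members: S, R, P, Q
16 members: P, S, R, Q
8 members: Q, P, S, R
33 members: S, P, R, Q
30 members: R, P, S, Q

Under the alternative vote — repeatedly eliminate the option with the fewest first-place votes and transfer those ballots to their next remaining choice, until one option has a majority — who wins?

S

Round 1: S 49, R 30, Q 27, P 16. Eliminate P.
Round 2: S 65, R 30, Q 27. S has a majority.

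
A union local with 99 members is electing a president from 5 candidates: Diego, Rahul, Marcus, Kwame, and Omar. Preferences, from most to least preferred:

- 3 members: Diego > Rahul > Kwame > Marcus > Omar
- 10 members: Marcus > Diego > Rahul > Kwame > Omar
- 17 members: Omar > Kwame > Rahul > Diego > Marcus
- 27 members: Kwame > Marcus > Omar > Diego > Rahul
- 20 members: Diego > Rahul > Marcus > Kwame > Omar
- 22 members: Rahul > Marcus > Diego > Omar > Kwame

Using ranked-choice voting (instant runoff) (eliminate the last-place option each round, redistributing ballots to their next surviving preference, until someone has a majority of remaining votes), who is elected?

Round 1: Diego 23, Rahul 22, Marcus 10, Kwame 27, Omar 17. Eliminate Marcus.
Round 2: Diego 33, Rahul 22, Kwame 27, Omar 17. Eliminate Omar.
Round 3: Diego 33, Rahul 22, Kwame 44. Eliminate Rahul.
Round 4: Diego 55, Kwame 44. Diego has a majority.

Diego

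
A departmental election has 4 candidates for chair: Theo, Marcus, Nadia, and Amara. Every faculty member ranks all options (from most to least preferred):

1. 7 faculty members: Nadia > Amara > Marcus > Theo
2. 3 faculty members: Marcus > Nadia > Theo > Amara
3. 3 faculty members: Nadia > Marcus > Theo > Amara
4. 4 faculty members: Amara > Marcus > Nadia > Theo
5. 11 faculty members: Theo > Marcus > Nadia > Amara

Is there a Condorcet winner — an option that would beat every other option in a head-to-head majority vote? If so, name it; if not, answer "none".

Marcus

Marcus vs Theo: 17–11 for Marcus.
Marcus vs Nadia: 18–10 for Marcus.
Marcus vs Amara: 17–11 for Marcus.
Marcus beats every other option head-to-head.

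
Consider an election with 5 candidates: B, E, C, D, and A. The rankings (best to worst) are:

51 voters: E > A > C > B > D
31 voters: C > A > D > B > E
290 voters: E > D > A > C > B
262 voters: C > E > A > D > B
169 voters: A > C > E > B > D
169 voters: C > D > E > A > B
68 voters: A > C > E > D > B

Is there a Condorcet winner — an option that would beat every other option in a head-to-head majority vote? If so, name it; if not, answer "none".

none

Checking pairwise contests:
E beats B 1009–31.
C beats E 699–341.
A beats C 578–462.
E beats D 840–200.
E beats A 772–268.
Every option loses at least one head-to-head, so there is no Condorcet winner.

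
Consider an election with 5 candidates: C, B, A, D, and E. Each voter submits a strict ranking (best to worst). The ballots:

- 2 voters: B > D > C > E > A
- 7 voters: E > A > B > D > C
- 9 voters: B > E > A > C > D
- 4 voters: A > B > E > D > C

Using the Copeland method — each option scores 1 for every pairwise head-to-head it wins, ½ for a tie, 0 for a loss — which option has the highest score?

C: loses to B, A, D, and E → score 0.
B: beats C, D, and E; ties A → score 3.5.
A: beats C and D; ties B; loses to E → score 2.5.
D: beats C; loses to B, A, and E → score 1.
E: beats C, A, and D; loses to B → score 3.
B has the best pairwise record.

B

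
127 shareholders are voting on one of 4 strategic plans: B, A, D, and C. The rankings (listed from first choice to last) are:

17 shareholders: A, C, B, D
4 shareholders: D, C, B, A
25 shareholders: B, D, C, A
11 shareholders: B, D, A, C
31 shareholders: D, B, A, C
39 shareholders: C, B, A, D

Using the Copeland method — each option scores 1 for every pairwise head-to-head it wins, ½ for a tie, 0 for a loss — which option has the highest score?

B: beats A, D, and C → score 3.
A: loses to B, D, and C → score 0.
D: beats A and C; loses to B → score 2.
C: beats A; loses to B and D → score 1.
B has the best pairwise record.

B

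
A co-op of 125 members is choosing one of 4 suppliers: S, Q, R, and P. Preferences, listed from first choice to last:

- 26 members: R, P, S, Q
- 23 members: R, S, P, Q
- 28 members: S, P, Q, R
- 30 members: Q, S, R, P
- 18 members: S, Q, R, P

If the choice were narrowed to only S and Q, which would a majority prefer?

Voters preferring S to Q: 95; preferring Q to S: 30.
S wins the head-to-head.

S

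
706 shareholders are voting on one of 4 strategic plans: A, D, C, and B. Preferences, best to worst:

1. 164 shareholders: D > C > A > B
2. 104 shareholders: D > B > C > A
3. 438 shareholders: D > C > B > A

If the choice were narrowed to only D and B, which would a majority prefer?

D

Voters preferring D to B: 706; preferring B to D: 0.
D wins the head-to-head.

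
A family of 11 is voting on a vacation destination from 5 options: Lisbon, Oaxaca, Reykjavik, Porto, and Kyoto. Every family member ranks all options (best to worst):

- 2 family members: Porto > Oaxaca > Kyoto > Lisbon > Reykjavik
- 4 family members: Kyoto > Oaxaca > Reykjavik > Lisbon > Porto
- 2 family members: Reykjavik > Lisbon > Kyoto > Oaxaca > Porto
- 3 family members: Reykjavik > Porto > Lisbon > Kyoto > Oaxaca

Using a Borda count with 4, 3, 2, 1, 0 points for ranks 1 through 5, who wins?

Reykjavik

Lisbon: 2·1 + 4·1 + 2·3 + 3·2 = 18
Oaxaca: 2·3 + 4·3 + 2·1 + 3·0 = 20
Reykjavik: 2·0 + 4·2 + 2·4 + 3·4 = 28
Porto: 2·4 + 4·0 + 2·0 + 3·3 = 17
Kyoto: 2·2 + 4·4 + 2·2 + 3·1 = 27
Reykjavik has the highest Borda score (28).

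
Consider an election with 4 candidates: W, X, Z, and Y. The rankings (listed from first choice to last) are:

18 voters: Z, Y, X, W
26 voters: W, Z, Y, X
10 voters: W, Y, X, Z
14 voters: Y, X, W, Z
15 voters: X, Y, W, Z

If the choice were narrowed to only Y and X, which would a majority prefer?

Voters preferring Y to X: 68; preferring X to Y: 15.
Y wins the head-to-head.

Y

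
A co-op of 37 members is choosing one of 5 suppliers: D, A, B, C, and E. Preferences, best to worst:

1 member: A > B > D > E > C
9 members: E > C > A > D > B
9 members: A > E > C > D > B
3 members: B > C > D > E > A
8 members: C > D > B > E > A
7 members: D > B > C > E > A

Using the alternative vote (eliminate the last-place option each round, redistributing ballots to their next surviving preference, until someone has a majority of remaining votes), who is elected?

Round 1: D 7, A 10, B 3, C 8, E 9. Eliminate B.
Round 2: D 7, A 10, C 11, E 9. Eliminate D.
Round 3: A 10, C 18, E 9. Eliminate E.
Round 4: A 10, C 27. C has a majority.

C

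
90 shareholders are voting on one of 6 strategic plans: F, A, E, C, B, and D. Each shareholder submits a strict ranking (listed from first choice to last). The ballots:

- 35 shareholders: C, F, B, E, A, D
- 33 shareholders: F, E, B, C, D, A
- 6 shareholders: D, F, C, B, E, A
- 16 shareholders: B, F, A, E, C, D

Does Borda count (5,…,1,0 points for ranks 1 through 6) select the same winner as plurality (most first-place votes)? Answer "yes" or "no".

no

Borda — scores: F 393, A 83, E 240, C 275, B 296, D 63. Winner: F.
Plurality — first-place votes: F 33, A 0, E 0, C 35, B 16, D 6. Winner: C.
The two methods disagree.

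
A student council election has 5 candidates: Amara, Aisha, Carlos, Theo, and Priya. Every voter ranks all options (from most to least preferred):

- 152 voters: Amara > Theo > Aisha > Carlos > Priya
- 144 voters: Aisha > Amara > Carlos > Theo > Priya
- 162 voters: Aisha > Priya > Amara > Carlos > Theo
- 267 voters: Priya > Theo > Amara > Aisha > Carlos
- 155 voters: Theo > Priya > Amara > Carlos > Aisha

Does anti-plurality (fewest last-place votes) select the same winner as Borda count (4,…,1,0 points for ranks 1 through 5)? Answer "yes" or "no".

yes

Anti-plurality — last-place votes: Amara 0, Aisha 155, Carlos 267, Theo 162, Priya 296. Winner: Amara.
Borda — scores: Amara 2208, Aisha 1795, Carlos 757, Theo 2021, Priya 2019. Winner: Amara.
The two methods agree.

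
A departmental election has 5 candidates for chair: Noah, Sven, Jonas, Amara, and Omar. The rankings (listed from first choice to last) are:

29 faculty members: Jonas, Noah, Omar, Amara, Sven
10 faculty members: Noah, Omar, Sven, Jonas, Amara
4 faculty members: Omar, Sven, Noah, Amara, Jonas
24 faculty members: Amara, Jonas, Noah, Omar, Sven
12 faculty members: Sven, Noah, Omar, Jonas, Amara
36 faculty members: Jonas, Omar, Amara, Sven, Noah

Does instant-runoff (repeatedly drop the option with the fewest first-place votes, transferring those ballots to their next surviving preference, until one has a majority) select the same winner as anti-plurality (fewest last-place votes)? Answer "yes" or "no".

Instant-runoff — R1 Noah 10, Sven 12, Jonas 65, Amara 24, Omar 4 (Jonas winner). Winner: Jonas.
Anti-plurality — last-place votes: Noah 36, Sven 53, Jonas 4, Amara 22, Omar 0. Winner: Omar.
The two methods disagree.

no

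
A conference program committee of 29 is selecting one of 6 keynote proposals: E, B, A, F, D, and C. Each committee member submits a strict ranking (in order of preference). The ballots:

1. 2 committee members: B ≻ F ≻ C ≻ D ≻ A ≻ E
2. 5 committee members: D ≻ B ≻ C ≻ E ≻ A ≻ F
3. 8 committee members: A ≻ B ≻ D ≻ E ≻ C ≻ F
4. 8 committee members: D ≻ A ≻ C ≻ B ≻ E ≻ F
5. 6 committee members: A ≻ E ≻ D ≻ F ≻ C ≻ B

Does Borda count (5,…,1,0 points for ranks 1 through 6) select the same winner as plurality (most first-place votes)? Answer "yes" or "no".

Borda — scores: E 58, B 78, A 109, F 20, D 111, C 59. Winner: D.
Plurality — first-place votes: E 0, B 2, A 14, F 0, D 13, C 0. Winner: A.
The two methods disagree.

no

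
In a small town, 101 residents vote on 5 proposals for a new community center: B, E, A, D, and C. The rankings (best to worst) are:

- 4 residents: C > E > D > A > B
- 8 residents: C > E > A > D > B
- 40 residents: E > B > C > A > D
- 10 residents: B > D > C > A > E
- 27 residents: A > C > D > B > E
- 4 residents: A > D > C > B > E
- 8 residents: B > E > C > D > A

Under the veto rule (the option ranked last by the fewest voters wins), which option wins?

C

Last-place votes: B 12, E 41, A 8, D 40, C 0.
C is ranked last by the fewest voters, so C wins.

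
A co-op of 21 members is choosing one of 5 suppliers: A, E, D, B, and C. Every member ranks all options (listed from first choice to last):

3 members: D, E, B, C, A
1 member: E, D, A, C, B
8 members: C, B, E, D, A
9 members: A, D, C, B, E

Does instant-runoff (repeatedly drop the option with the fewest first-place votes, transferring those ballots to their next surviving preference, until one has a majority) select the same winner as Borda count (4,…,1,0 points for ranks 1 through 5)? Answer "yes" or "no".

Instant-runoff — R1 A 9, E 1, D 3, B 0, C 8 (B out); R2 A 9, E 1, D 3, C 8 (E out); R3 A 9, D 4, C 8 (D out); R4 A 10, C 11 (C winner). Winner: C.
Borda — scores: A 38, E 29, D 50, B 39, C 54. Winner: C.
The two methods agree.

yes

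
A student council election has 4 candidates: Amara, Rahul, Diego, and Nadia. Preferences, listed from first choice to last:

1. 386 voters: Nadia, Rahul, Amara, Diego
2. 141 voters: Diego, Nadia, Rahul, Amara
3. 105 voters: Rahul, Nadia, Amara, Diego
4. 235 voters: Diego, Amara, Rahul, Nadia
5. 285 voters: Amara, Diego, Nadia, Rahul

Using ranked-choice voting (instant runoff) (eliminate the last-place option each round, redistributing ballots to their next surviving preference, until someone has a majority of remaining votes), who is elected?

Round 1: Amara 285, Rahul 105, Diego 376, Nadia 386. Eliminate Rahul.
Round 2: Amara 285, Diego 376, Nadia 491. Eliminate Amara.
Round 3: Diego 661, Nadia 491. Diego has a majority.

Diego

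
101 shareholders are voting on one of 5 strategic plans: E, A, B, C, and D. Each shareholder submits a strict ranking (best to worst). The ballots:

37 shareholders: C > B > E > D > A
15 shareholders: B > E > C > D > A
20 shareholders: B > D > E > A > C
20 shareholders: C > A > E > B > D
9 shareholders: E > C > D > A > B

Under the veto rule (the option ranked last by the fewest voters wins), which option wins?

Last-place votes: E 0, A 52, B 9, C 20, D 20.
E is ranked last by the fewest voters, so E wins.

E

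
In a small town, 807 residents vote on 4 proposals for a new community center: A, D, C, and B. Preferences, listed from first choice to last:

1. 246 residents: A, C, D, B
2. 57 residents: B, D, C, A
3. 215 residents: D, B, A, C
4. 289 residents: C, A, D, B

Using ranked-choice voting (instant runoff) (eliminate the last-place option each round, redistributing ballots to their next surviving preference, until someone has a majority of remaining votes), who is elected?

C

Round 1: A 246, D 215, C 289, B 57. Eliminate B.
Round 2: A 246, D 272, C 289. Eliminate A.
Round 3: D 272, C 535. C has a majority.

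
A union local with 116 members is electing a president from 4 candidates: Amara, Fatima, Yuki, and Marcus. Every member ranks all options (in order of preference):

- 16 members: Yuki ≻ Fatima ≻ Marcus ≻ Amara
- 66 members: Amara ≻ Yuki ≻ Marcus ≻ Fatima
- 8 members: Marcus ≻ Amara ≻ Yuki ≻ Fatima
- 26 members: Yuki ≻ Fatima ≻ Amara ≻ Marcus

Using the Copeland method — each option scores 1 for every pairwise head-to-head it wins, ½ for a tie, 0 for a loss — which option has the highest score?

Amara

Amara: beats Fatima, Yuki, and Marcus → score 3.
Fatima: loses to Amara, Yuki, and Marcus → score 0.
Yuki: beats Fatima and Marcus; loses to Amara → score 2.
Marcus: beats Fatima; loses to Amara and Yuki → score 1.
Amara has the best pairwise record.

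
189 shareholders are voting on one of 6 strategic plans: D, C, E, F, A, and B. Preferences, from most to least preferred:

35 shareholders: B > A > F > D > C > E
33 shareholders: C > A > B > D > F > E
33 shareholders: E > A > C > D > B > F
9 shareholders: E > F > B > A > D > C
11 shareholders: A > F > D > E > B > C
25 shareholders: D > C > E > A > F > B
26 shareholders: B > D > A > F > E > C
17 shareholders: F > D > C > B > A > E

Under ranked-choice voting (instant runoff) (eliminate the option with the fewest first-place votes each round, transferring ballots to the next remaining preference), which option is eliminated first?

A

Round 1: D 25, C 33, E 42, F 17, A 11, B 61. Eliminate A.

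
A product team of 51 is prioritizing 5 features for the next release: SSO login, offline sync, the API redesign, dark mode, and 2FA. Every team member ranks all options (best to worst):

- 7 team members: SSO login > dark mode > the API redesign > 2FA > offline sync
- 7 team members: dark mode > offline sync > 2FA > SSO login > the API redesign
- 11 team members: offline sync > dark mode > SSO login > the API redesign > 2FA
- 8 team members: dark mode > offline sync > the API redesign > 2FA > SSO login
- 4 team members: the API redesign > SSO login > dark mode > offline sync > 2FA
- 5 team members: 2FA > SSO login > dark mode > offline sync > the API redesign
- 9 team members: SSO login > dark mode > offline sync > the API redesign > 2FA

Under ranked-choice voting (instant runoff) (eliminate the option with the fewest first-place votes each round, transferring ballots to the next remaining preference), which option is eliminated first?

Round 1: SSO login 16, offline sync 11, the API redesign 4, dark mode 15, 2FA 5. Eliminate the API redesign.

the API redesign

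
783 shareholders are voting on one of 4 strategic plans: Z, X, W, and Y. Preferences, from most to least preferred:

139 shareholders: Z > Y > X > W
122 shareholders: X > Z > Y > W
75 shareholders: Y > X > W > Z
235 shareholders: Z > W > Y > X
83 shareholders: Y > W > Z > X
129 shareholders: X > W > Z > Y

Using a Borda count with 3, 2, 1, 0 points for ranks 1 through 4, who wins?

Z

Z: 139·3 + 122·2 + 75·0 + 235·3 + 83·1 + 129·1 = 1578
X: 139·1 + 122·3 + 75·2 + 235·0 + 83·0 + 129·3 = 1042
W: 139·0 + 122·0 + 75·1 + 235·2 + 83·2 + 129·2 = 969
Y: 139·2 + 122·1 + 75·3 + 235·1 + 83·3 + 129·0 = 1109
Z has the highest Borda score (1578).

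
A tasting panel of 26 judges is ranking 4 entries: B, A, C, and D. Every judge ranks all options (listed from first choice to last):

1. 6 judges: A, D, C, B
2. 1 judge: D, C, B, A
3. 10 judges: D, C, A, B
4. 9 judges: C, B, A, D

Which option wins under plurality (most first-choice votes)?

First-place votes: B 0, A 6, C 9, D 11.
D has the most first-place votes.

D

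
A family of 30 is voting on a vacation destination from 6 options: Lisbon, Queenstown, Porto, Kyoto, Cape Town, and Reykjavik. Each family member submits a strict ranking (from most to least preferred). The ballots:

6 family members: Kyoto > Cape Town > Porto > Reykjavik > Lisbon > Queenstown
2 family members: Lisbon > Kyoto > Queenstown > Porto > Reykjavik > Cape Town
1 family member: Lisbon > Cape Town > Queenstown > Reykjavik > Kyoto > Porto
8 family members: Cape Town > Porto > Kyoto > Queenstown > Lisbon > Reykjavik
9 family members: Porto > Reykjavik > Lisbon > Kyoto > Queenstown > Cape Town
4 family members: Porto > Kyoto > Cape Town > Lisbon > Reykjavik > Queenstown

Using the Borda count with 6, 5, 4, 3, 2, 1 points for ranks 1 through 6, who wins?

Porto

Lisbon: 6·2 + 2·6 + 1·6 + 8·2 + 9·4 + 4·3 = 94
Queenstown: 6·1 + 2·4 + 1·4 + 8·3 + 9·2 + 4·1 = 64
Porto: 6·4 + 2·3 + 1·1 + 8·5 + 9·6 + 4·6 = 149
Kyoto: 6·6 + 2·5 + 1·2 + 8·4 + 9·3 + 4·5 = 127
Cape Town: 6·5 + 2·1 + 1·5 + 8·6 + 9·1 + 4·4 = 110
Reykjavik: 6·3 + 2·2 + 1·3 + 8·1 + 9·5 + 4·2 = 86
Porto has the highest Borda score (149).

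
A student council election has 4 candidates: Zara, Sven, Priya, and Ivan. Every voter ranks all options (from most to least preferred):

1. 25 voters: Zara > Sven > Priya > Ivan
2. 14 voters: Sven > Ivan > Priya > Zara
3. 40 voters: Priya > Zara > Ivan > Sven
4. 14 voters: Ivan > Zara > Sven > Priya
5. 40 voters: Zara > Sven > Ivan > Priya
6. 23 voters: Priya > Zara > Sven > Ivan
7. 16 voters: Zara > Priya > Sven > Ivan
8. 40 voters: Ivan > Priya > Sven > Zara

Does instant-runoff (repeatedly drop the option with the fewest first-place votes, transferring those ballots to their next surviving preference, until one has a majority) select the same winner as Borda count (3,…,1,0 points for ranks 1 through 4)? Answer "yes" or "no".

yes

Instant-runoff — R1 Zara 81, Sven 14, Priya 63, Ivan 54 (Sven out); R2 Zara 81, Priya 63, Ivan 68 (Priya out); R3 Zara 144, Ivan 68 (Zara winner). Winner: Zara.
Borda — scores: Zara 397, Sven 265, Priya 340, Ivan 270. Winner: Zara.
The two methods agree.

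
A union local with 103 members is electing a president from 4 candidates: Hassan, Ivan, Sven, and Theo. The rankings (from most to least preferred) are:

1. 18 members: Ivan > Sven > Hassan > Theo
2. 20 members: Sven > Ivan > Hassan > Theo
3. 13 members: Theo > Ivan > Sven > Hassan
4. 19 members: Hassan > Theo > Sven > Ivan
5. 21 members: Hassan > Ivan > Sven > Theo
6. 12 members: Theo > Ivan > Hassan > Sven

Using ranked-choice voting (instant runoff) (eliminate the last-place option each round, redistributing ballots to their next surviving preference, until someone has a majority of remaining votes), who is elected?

Round 1: Hassan 40, Ivan 18, Sven 20, Theo 25. Eliminate Ivan.
Round 2: Hassan 40, Sven 38, Theo 25. Eliminate Theo.
Round 3: Hassan 52, Sven 51. Hassan has a majority.

Hassan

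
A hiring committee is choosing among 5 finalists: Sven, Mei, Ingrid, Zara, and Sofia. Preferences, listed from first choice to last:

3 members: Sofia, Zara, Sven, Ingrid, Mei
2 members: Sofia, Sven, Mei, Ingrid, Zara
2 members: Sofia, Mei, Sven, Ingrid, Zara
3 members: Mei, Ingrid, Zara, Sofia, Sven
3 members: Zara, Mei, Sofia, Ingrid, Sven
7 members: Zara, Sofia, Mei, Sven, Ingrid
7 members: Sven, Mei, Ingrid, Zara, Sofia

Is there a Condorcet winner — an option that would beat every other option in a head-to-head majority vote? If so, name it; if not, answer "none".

none

Checking pairwise contests:
Mei beats Sven 15–12.
Sofia beats Mei 14–13.
Sven beats Ingrid 21–6.
Mei beats Zara 14–13.
Zara beats Sofia 20–7.
Every option loses at least one head-to-head, so there is no Condorcet winner.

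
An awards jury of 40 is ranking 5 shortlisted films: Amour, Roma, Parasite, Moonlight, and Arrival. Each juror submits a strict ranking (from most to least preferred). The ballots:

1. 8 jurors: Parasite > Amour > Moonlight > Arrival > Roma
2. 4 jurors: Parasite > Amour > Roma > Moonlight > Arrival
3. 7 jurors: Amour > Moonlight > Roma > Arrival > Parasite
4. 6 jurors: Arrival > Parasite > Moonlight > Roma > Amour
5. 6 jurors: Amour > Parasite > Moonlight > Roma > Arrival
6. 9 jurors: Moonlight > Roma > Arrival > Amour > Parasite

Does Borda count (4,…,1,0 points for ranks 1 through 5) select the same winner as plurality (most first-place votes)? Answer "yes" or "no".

no

Borda — scores: Amour 97, Roma 61, Parasite 84, Moonlight 101, Arrival 57. Winner: Moonlight.
Plurality — first-place votes: Amour 13, Roma 0, Parasite 12, Moonlight 9, Arrival 6. Winner: Amour.
The two methods disagree.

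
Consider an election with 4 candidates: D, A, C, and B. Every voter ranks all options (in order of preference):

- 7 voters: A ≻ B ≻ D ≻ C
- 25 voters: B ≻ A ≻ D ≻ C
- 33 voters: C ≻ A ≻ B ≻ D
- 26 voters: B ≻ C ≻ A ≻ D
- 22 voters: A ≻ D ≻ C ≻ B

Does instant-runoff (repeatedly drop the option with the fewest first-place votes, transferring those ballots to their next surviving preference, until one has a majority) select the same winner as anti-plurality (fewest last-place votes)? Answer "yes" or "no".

Instant-runoff — R1 D 0, A 29, C 33, B 51 (D out); R2 A 29, C 33, B 51 (A out); R3 C 55, B 58 (B winner). Winner: B.
Anti-plurality — last-place votes: D 59, A 0, C 32, B 22. Winner: A.
The two methods disagree.

no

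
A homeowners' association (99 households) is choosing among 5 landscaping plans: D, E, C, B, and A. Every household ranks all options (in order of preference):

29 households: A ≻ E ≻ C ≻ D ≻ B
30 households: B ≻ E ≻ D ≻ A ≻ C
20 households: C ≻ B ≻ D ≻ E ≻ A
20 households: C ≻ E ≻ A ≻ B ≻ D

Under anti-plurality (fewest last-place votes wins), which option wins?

E

Last-place votes: D 20, E 0, C 30, B 29, A 20.
E is ranked last by the fewest voters, so E wins.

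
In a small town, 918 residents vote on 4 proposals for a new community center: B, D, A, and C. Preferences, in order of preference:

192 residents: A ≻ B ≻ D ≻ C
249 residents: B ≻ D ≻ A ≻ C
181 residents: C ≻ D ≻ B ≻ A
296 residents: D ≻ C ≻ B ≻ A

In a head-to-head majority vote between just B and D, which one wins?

Voters preferring B to D: 441; preferring D to B: 477.
D wins the head-to-head.

D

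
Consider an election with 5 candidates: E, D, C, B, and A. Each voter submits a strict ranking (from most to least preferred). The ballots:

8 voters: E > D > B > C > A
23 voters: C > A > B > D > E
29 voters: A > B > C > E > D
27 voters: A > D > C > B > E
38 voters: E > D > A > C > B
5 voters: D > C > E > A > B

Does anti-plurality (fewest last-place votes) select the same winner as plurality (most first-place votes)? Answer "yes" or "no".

no

Anti-plurality — last-place votes: E 50, D 29, C 0, B 43, A 8. Winner: C.
Plurality — first-place votes: E 46, D 5, C 23, B 0, A 56. Winner: A.
The two methods disagree.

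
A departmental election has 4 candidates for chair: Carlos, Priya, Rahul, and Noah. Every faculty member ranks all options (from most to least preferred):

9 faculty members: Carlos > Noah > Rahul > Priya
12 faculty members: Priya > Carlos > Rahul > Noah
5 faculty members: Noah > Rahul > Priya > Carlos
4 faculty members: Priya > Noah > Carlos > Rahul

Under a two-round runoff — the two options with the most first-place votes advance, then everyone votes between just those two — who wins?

Round 1 first-place votes: Carlos 9, Priya 16, Rahul 0, Noah 5.
Priya and Carlos advance.
Runoff: Priya is preferred to Carlos by 21 voters; Carlos by 9.
Priya wins the runoff.

Priya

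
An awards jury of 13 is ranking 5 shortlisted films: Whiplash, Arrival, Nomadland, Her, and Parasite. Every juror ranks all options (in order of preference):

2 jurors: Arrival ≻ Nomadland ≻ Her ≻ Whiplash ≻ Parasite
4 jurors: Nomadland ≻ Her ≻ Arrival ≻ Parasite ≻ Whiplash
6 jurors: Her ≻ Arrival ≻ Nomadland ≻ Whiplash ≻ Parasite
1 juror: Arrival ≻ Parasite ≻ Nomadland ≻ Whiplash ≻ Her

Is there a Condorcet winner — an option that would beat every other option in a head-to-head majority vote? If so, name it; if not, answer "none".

none

Checking pairwise contests:
Arrival beats Whiplash 13–0.
Her beats Arrival 10–3.
Arrival beats Nomadland 9–4.
Nomadland beats Her 7–6.
Whiplash beats Parasite 8–5.
Every option loses at least one head-to-head, so there is no Condorcet winner.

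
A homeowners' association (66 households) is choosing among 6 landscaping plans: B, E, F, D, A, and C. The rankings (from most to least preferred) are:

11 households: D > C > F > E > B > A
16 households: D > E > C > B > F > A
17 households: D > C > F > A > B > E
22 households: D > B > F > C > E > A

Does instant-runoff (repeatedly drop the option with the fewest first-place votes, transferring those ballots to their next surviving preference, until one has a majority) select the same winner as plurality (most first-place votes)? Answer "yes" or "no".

yes

Instant-runoff — R1 B 0, E 0, F 0, D 66, A 0, C 0 (D winner). Winner: D.
Plurality — first-place votes: B 0, E 0, F 0, D 66, A 0, C 0. Winner: D.
The two methods agree.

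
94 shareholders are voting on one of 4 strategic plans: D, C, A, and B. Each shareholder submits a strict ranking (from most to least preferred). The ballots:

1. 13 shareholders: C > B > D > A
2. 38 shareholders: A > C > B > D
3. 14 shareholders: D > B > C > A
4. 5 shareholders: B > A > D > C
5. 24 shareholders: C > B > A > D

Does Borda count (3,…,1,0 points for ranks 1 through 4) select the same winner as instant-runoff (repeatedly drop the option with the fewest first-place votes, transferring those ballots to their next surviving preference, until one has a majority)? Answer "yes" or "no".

Borda — scores: D 60, C 201, A 148, B 155. Winner: C.
Instant-runoff — R1 D 14, C 37, A 38, B 5 (B out); R2 D 14, C 37, A 43 (D out); R3 C 51, A 43 (C winner). Winner: C.
The two methods agree.

yes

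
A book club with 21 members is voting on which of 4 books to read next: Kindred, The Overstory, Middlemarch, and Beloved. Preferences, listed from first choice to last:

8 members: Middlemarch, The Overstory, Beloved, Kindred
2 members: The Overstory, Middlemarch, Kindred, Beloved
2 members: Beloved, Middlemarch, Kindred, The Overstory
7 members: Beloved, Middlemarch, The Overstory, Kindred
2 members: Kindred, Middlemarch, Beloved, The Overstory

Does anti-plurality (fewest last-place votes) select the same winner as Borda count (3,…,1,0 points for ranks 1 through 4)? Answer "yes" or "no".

yes

Anti-plurality — last-place votes: Kindred 15, The Overstory 4, Middlemarch 0, Beloved 2. Winner: Middlemarch.
Borda — scores: Kindred 10, The Overstory 29, Middlemarch 50, Beloved 37. Winner: Middlemarch.
The two methods agree.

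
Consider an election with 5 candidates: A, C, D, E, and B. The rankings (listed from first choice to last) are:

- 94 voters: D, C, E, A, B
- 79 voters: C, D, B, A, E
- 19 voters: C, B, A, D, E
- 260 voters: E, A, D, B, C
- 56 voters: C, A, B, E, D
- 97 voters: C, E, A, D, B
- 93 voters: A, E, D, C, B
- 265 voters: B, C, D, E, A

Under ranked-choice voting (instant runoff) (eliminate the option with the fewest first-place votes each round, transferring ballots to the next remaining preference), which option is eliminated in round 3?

Round 1: A 93, C 251, D 94, E 260, B 265. Eliminate A.
Round 2: C 251, D 94, E 353, B 265. Eliminate D.
Round 3: C 345, E 353, B 265. Eliminate B.

B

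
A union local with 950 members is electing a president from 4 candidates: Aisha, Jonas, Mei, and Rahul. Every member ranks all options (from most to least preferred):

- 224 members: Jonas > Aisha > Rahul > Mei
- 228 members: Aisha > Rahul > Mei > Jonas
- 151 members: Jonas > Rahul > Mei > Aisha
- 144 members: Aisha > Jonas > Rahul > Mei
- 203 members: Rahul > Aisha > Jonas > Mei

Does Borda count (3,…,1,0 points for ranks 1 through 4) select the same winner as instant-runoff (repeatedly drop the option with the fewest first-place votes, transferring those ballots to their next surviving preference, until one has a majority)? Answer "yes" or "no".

yes

Borda — scores: Aisha 1970, Jonas 1616, Mei 379, Rahul 1735. Winner: Aisha.
Instant-runoff — R1 Aisha 372, Jonas 375, Mei 0, Rahul 203 (Mei out); R2 Aisha 372, Jonas 375, Rahul 203 (Rahul out); R3 Aisha 575, Jonas 375 (Aisha winner). Winner: Aisha.
The two methods agree.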